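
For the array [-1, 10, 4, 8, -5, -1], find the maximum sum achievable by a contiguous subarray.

Using Kadane's algorithm on [-1, 10, 4, 8, -5, -1]:

Scanning through the array:
Position 1 (value 10): max_ending_here = 10, max_so_far = 10
Position 2 (value 4): max_ending_here = 14, max_so_far = 14
Position 3 (value 8): max_ending_here = 22, max_so_far = 22
Position 4 (value -5): max_ending_here = 17, max_so_far = 22
Position 5 (value -1): max_ending_here = 16, max_so_far = 22

Maximum subarray: [10, 4, 8]
Maximum sum: 22

The maximum subarray is [10, 4, 8] with sum 22. This subarray runs from index 1 to index 3.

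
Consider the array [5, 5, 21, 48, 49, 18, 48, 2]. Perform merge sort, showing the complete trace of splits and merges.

Merge sort trace:

Split: [5, 5, 21, 48, 49, 18, 48, 2] -> [5, 5, 21, 48] and [49, 18, 48, 2]
  Split: [5, 5, 21, 48] -> [5, 5] and [21, 48]
    Split: [5, 5] -> [5] and [5]
    Merge: [5] + [5] -> [5, 5]
    Split: [21, 48] -> [21] and [48]
    Merge: [21] + [48] -> [21, 48]
  Merge: [5, 5] + [21, 48] -> [5, 5, 21, 48]
  Split: [49, 18, 48, 2] -> [49, 18] and [48, 2]
    Split: [49, 18] -> [49] and [18]
    Merge: [49] + [18] -> [18, 49]
    Split: [48, 2] -> [48] and [2]
    Merge: [48] + [2] -> [2, 48]
  Merge: [18, 49] + [2, 48] -> [2, 18, 48, 49]
Merge: [5, 5, 21, 48] + [2, 18, 48, 49] -> [2, 5, 5, 18, 21, 48, 48, 49]

Final sorted array: [2, 5, 5, 18, 21, 48, 48, 49]

The merge sort proceeds by recursively splitting the array and merging sorted halves.
After all merges, the sorted array is [2, 5, 5, 18, 21, 48, 48, 49].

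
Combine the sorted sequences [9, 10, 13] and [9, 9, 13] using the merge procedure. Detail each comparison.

Merging process:

Compare 9 vs 9: take 9 from left. Merged: [9]
Compare 10 vs 9: take 9 from right. Merged: [9, 9]
Compare 10 vs 9: take 9 from right. Merged: [9, 9, 9]
Compare 10 vs 13: take 10 from left. Merged: [9, 9, 9, 10]
Compare 13 vs 13: take 13 from left. Merged: [9, 9, 9, 10, 13]
Append remaining from right: [13]. Merged: [9, 9, 9, 10, 13, 13]

Final merged array: [9, 9, 9, 10, 13, 13]
Total comparisons: 5

The merged array is [9, 9, 9, 10, 13, 13], requiring 5 comparisons. The merge step runs in O(n) time where n is the total number of elements.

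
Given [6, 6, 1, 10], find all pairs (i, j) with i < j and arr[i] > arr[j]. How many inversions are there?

Finding inversions in [6, 6, 1, 10]:

(0, 2): arr[0]=6 > arr[2]=1
(1, 2): arr[1]=6 > arr[2]=1

Total inversions: 2

The array has 2 inversion(s): (0,2), (1,2). Each pair (i,j) satisfies i < j and arr[i] > arr[j].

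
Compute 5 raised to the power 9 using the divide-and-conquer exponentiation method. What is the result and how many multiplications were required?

Computing 5^9 by squaring (build up from 5^1; each line after the first costs one multiplication):

5^1 = 5
5^2 = (5^1)^2 = 5^2 = 25
5^4 = (5^2)^2 = 25^2 = 625
5^8 = (5^4)^2 = 625^2 = 390625
5^9 = 5 * 5^8 = 5 * 390625 = 1953125

Result: 1953125
Multiplications needed: 4 (4 lines after 5^1)

5^9 = 1953125. Using exponentiation by squaring, this requires 4 multiplications. The key idea: if the exponent is even, square the half-power; if odd, multiply by the base once.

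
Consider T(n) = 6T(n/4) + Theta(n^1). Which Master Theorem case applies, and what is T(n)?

Master Theorem for T(n) = 6T(n/4) + O(n^1):

a = 6, b = 4, c = 1
log_b(a) = log_4(6) = 1.2925

Case 1: c = 1 < log_4(6) = 1.2925
T(n) = O(n^(log_4 6))

For T(n) = 6T(n/4) + O(n^1): log_4(6) = 1.2925. This is Case 1 of the Master Theorem (c < log_b(a), work dominated by leaves), giving O(n^(log_4 6)).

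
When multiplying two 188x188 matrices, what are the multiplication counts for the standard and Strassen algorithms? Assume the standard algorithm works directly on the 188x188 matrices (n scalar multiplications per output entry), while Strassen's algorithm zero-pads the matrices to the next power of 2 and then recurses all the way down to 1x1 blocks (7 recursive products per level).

Matrix multiplication for 188x188 matrices:

Strassen's algorithm requires power-of-2 dimensions. Pad 188x188 to 256x256 (next power of 2).

Standard algorithm: 188^3 = 6644672 multiplications
Strassen's algorithm: 7^(log2(256)) = 7^8 = 5764801 multiplications
Savings: 6644672 - 5764801 = 879871 multiplications

Standard: 6644672 multiplications (188^3). Strassen: 5764801 multiplications (7^8, after padding to 256x256). Strassen reduces 8 recursive multiplications to 7 at each level.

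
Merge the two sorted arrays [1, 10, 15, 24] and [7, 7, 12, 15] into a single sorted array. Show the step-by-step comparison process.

Merging process:

Compare 1 vs 7: take 1 from left. Merged: [1]
Compare 10 vs 7: take 7 from right. Merged: [1, 7]
Compare 10 vs 7: take 7 from right. Merged: [1, 7, 7]
Compare 10 vs 12: take 10 from left. Merged: [1, 7, 7, 10]
Compare 15 vs 12: take 12 from right. Merged: [1, 7, 7, 10, 12]
Compare 15 vs 15: take 15 from left. Merged: [1, 7, 7, 10, 12, 15]
Compare 24 vs 15: take 15 from right. Merged: [1, 7, 7, 10, 12, 15, 15]
Append remaining from left: [24]. Merged: [1, 7, 7, 10, 12, 15, 15, 24]

Final merged array: [1, 7, 7, 10, 12, 15, 15, 24]
Total comparisons: 7

The merged array is [1, 7, 7, 10, 12, 15, 15, 24], requiring 7 comparisons. The merge step runs in O(n) time where n is the total number of elements.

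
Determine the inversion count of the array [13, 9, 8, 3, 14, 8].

Finding inversions in [13, 9, 8, 3, 14, 8]:

(0, 1): arr[0]=13 > arr[1]=9
(0, 2): arr[0]=13 > arr[2]=8
(0, 3): arr[0]=13 > arr[3]=3
(0, 5): arr[0]=13 > arr[5]=8
(1, 2): arr[1]=9 > arr[2]=8
(1, 3): arr[1]=9 > arr[3]=3
(1, 5): arr[1]=9 > arr[5]=8
(2, 3): arr[2]=8 > arr[3]=3
(4, 5): arr[4]=14 > arr[5]=8

Total inversions: 9

The array has 9 inversion(s): (0,1), (0,2), (0,3), (0,5), (1,2), (1,3), (1,5), (2,3), (4,5). Each pair (i,j) satisfies i < j and arr[i] > arr[j].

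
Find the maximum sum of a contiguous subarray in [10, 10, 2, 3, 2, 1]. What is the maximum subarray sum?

Using Kadane's algorithm on [10, 10, 2, 3, 2, 1]:

Scanning through the array:
Position 1 (value 10): max_ending_here = 20, max_so_far = 20
Position 2 (value 2): max_ending_here = 22, max_so_far = 22
Position 3 (value 3): max_ending_here = 25, max_so_far = 25
Position 4 (value 2): max_ending_here = 27, max_so_far = 27
Position 5 (value 1): max_ending_here = 28, max_so_far = 28

Maximum subarray: [10, 10, 2, 3, 2, 1]
Maximum sum: 28

The maximum subarray is [10, 10, 2, 3, 2, 1] with sum 28. This subarray runs from index 0 to index 5.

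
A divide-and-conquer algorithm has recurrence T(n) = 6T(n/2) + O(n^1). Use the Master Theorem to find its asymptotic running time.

Master Theorem for T(n) = 6T(n/2) + O(n^1):

a = 6, b = 2, c = 1
log_b(a) = log_2(6) = 2.5850

Case 1: c = 1 < log_2(6) = 2.5850
T(n) = O(n^(log_2 6))

For T(n) = 6T(n/2) + O(n^1): log_2(6) = 2.5850. This is Case 1 of the Master Theorem (c < log_b(a), work dominated by leaves), giving O(n^(log_2 6)).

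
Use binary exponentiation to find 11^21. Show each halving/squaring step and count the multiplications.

Computing 11^21 by squaring (build up from 11^1; each line after the first costs one multiplication):

11^1 = 11
11^2 = (11^1)^2 = 11^2 = 121
11^4 = (11^2)^2 = 121^2 = 14641
11^5 = 11 * 11^4 = 11 * 14641 = 161051
11^10 = (11^5)^2 = 161051^2 = 25937424601
11^20 = (11^10)^2 = 25937424601^2 = 672749994932560009201
11^21 = 11 * 11^20 = 11 * 672749994932560009201 = 7400249944258160101211

Result: 7400249944258160101211
Multiplications needed: 6 (6 lines after 11^1)

11^21 = 7400249944258160101211. Using exponentiation by squaring, this requires 6 multiplications. The key idea: if the exponent is even, square the half-power; if odd, multiply by the base once.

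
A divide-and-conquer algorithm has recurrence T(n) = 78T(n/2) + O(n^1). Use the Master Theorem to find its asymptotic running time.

Master Theorem for T(n) = 78T(n/2) + O(n^1):

a = 78, b = 2, c = 1
log_b(a) = log_2(78) = 6.2854

Case 1: c = 1 < log_2(78) = 6.2854
T(n) = O(n^(log_2 78))

For T(n) = 78T(n/2) + O(n^1): log_2(78) = 6.2854. This is Case 1 of the Master Theorem (c < log_b(a), work dominated by leaves), giving O(n^(log_2 78)).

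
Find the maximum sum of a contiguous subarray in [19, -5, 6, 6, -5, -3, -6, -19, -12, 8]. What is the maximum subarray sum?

Using Kadane's algorithm on [19, -5, 6, 6, -5, -3, -6, -19, -12, 8]:

Scanning through the array:
Position 1 (value -5): max_ending_here = 14, max_so_far = 19
Position 2 (value 6): max_ending_here = 20, max_so_far = 20
Position 3 (value 6): max_ending_here = 26, max_so_far = 26
Position 4 (value -5): max_ending_here = 21, max_so_far = 26
Position 5 (value -3): max_ending_here = 18, max_so_far = 26
Position 6 (value -6): max_ending_here = 12, max_so_far = 26
Position 7 (value -19): max_ending_here = -7, max_so_far = 26
Position 8 (value -12): max_ending_here = -12, max_so_far = 26
Position 9 (value 8): max_ending_here = 8, max_so_far = 26

Maximum subarray: [19, -5, 6, 6]
Maximum sum: 26

The maximum subarray is [19, -5, 6, 6] with sum 26. This subarray runs from index 0 to index 3.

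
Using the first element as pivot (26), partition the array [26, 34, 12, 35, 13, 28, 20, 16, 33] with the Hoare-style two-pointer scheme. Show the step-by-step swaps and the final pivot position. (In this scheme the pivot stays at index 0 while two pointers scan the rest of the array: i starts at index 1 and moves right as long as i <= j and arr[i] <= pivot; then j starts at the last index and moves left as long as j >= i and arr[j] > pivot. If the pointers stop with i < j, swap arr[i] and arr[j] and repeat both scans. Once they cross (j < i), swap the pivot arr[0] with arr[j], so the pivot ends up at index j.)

Hoare-style two-pointer partition with pivot = 26:

Initial array: [26, 34, 12, 35, 13, 28, 20, 16, 33]

Pointers start at i = 1, j = 8.
i stops at index 1 (arr[1]=34 > 26), j stops at index 7 (arr[7]=16 <= 26): swap arr[1] and arr[7], array becomes [26, 16, 12, 35, 13, 28, 20, 34, 33]
i stops at index 3 (arr[3]=35 > 26), j stops at index 6 (arr[6]=20 <= 26): swap arr[3] and arr[6], array becomes [26, 16, 12, 20, 13, 28, 35, 34, 33]
i ends at 5, j ends at 4: the pointers have crossed (j < i), so scanning stops.

Swap pivot arr[0] with arr[4] to place pivot at position 4: [13, 16, 12, 20, 26, 28, 35, 34, 33]
Pivot position: 4

After partitioning with pivot 26, the array becomes [13, 16, 12, 20, 26, 28, 35, 34, 33]. The pivot is placed at index 4. All elements to the left of the pivot are <= 26, and all elements to the right are > 26.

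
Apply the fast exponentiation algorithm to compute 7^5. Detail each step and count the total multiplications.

Computing 7^5 by squaring (build up from 7^1; each line after the first costs one multiplication):

7^1 = 7
7^2 = (7^1)^2 = 7^2 = 49
7^4 = (7^2)^2 = 49^2 = 2401
7^5 = 7 * 7^4 = 7 * 2401 = 16807

Result: 16807
Multiplications needed: 3 (3 lines after 7^1)

7^5 = 16807. Using exponentiation by squaring, this requires 3 multiplications. The key idea: if the exponent is even, square the half-power; if odd, multiply by the base once.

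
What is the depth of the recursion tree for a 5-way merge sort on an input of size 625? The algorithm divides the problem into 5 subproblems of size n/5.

For divide and conquer with division factor 5:

Problem sizes at each level:
Level 0: 625
Level 1: 125
Level 2: 25
Level 3: 5
Level 4: 1

The root is level 0 and the size-1 base case is level 4 (the tree spans levels 0 through 4, i.e. 5 levels counting the root), so the depth is the number of divisions: log_5(625) = 4

The recursion tree depth is log_5(625) = 4. At each level, the problem size is divided by 5, so it takes 4 divisions to reduce to a base case of size 1. The algorithm makes 5 recursive calls at each level.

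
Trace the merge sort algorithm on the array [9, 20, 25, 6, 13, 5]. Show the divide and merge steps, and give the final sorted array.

Merge sort trace:

Split: [9, 20, 25, 6, 13, 5] -> [9, 20, 25] and [6, 13, 5]
  Split: [9, 20, 25] -> [9] and [20, 25]
    Split: [20, 25] -> [20] and [25]
    Merge: [20] + [25] -> [20, 25]
  Merge: [9] + [20, 25] -> [9, 20, 25]
  Split: [6, 13, 5] -> [6] and [13, 5]
    Split: [13, 5] -> [13] and [5]
    Merge: [13] + [5] -> [5, 13]
  Merge: [6] + [5, 13] -> [5, 6, 13]
Merge: [9, 20, 25] + [5, 6, 13] -> [5, 6, 9, 13, 20, 25]

Final sorted array: [5, 6, 9, 13, 20, 25]

The merge sort proceeds by recursively splitting the array and merging sorted halves.
After all merges, the sorted array is [5, 6, 9, 13, 20, 25].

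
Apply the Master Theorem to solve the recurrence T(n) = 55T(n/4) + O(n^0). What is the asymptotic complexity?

Master Theorem for T(n) = 55T(n/4) + O(n^0):

a = 55, b = 4, c = 0
log_b(a) = log_4(55) = 2.8907

Case 1: c = 0 < log_4(55) = 2.8907
T(n) = O(n^(log_4 55))

For T(n) = 55T(n/4) + O(n^0): log_4(55) = 2.8907. This is Case 1 of the Master Theorem (c < log_b(a), work dominated by leaves), giving O(n^(log_4 55)).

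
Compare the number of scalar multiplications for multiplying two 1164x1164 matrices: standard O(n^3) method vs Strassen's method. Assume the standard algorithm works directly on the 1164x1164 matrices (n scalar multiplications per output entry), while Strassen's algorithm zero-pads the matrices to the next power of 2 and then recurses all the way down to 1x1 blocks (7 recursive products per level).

Matrix multiplication for 1164x1164 matrices:

Strassen's algorithm requires power-of-2 dimensions. Pad 1164x1164 to 2048x2048 (next power of 2).

Standard algorithm: 1164^3 = 1577098944 multiplications
Strassen's algorithm: 7^(log2(2048)) = 7^11 = 1977326743 multiplications
Difference: 1577098944 - 1977326743 = -400227799 (Strassen uses MORE here due to padding overhead — for small or just-over-power-of-2 n, padding can outweigh the per-level savings)

Standard: 1577098944 multiplications (1164^3). Strassen: 1977326743 multiplications (7^11, after padding to 2048x2048). Strassen reduces 8 recursive multiplications to 7 at each level.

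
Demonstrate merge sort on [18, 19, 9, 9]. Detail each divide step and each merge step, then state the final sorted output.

Merge sort trace:

Split: [18, 19, 9, 9] -> [18, 19] and [9, 9]
  Split: [18, 19] -> [18] and [19]
  Merge: [18] + [19] -> [18, 19]
  Split: [9, 9] -> [9] and [9]
  Merge: [9] + [9] -> [9, 9]
Merge: [18, 19] + [9, 9] -> [9, 9, 18, 19]

Final sorted array: [9, 9, 18, 19]

The merge sort proceeds by recursively splitting the array and merging sorted halves.
After all merges, the sorted array is [9, 9, 18, 19].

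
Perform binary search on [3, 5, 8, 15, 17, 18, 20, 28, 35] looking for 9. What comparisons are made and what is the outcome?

Binary search for 9 in [3, 5, 8, 15, 17, 18, 20, 28, 35]:

lo=0, hi=8, mid=4, arr[mid]=17 -> 17 > 9, search left half
lo=0, hi=3, mid=1, arr[mid]=5 -> 5 < 9, search right half
lo=2, hi=3, mid=2, arr[mid]=8 -> 8 < 9, search right half
lo=3, hi=3, mid=3, arr[mid]=15 -> 15 > 9, search left half
lo=3 > hi=2, target 9 not found

Binary search determines that 9 is not in the array after 4 comparisons. The search space was exhausted without finding the target.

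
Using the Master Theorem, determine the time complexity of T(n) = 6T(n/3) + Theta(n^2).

Master Theorem for T(n) = 6T(n/3) + O(n^2):

a = 6, b = 3, c = 2
log_b(a) = log_3(6) = 1.6309

Case 3: c = 2 > log_3(6) = 1.6309
T(n) = O(n^2) = O(n^2)

For T(n) = 6T(n/3) + O(n^2): log_3(6) = 1.6309. This is Case 3 of the Master Theorem (c > log_b(a), work dominated by root), giving O(n^2).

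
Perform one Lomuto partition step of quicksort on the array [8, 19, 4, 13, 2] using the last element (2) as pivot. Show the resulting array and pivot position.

Lomuto partition with pivot = 2:

Initial array: [8, 19, 4, 13, 2]

arr[0]=8 > 2: no swap
arr[1]=19 > 2: no swap
arr[2]=4 > 2: no swap
arr[3]=13 > 2: no swap

Place pivot at position 0: [2, 19, 4, 13, 8]
Pivot position: 0

After partitioning with pivot 2, the array becomes [2, 19, 4, 13, 8]. The pivot is placed at index 0. All elements to the left of the pivot are <= 2, and all elements to the right are > 2.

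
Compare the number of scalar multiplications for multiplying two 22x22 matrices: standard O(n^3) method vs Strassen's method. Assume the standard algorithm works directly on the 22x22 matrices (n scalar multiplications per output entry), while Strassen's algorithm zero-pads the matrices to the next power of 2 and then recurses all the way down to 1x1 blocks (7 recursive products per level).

Matrix multiplication for 22x22 matrices:

Strassen's algorithm requires power-of-2 dimensions. Pad 22x22 to 32x32 (next power of 2).

Standard algorithm: 22^3 = 10648 multiplications
Strassen's algorithm: 7^(log2(32)) = 7^5 = 16807 multiplications
Difference: 10648 - 16807 = -6159 (Strassen uses MORE here due to padding overhead — for small or just-over-power-of-2 n, padding can outweigh the per-level savings)

Standard: 10648 multiplications (22^3). Strassen: 16807 multiplications (7^5, after padding to 32x32). Strassen reduces 8 recursive multiplications to 7 at each level.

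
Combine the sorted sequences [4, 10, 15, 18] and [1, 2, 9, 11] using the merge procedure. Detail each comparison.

Merging process:

Compare 4 vs 1: take 1 from right. Merged: [1]
Compare 4 vs 2: take 2 from right. Merged: [1, 2]
Compare 4 vs 9: take 4 from left. Merged: [1, 2, 4]
Compare 10 vs 9: take 9 from right. Merged: [1, 2, 4, 9]
Compare 10 vs 11: take 10 from left. Merged: [1, 2, 4, 9, 10]
Compare 15 vs 11: take 11 from right. Merged: [1, 2, 4, 9, 10, 11]
Append remaining from left: [15, 18]. Merged: [1, 2, 4, 9, 10, 11, 15, 18]

Final merged array: [1, 2, 4, 9, 10, 11, 15, 18]
Total comparisons: 6

The merged array is [1, 2, 4, 9, 10, 11, 15, 18], requiring 6 comparisons. The merge step runs in O(n) time where n is the total number of elements.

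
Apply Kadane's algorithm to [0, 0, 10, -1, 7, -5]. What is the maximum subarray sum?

Using Kadane's algorithm on [0, 0, 10, -1, 7, -5]:

Scanning through the array:
Position 1 (value 0): max_ending_here = 0, max_so_far = 0
Position 2 (value 10): max_ending_here = 10, max_so_far = 10
Position 3 (value -1): max_ending_here = 9, max_so_far = 10
Position 4 (value 7): max_ending_here = 16, max_so_far = 16
Position 5 (value -5): max_ending_here = 11, max_so_far = 16

Maximum subarray: [0, 0, 10, -1, 7]
Maximum sum: 16

The maximum subarray is [0, 0, 10, -1, 7] with sum 16. This subarray runs from index 0 to index 4.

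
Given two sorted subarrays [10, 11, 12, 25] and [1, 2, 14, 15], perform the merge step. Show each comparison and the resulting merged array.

Merging process:

Compare 10 vs 1: take 1 from right. Merged: [1]
Compare 10 vs 2: take 2 from right. Merged: [1, 2]
Compare 10 vs 14: take 10 from left. Merged: [1, 2, 10]
Compare 11 vs 14: take 11 from left. Merged: [1, 2, 10, 11]
Compare 12 vs 14: take 12 from left. Merged: [1, 2, 10, 11, 12]
Compare 25 vs 14: take 14 from right. Merged: [1, 2, 10, 11, 12, 14]
Compare 25 vs 15: take 15 from right. Merged: [1, 2, 10, 11, 12, 14, 15]
Append remaining from left: [25]. Merged: [1, 2, 10, 11, 12, 14, 15, 25]

Final merged array: [1, 2, 10, 11, 12, 14, 15, 25]
Total comparisons: 7

The merged array is [1, 2, 10, 11, 12, 14, 15, 25], requiring 7 comparisons. The merge step runs in O(n) time where n is the total number of elements.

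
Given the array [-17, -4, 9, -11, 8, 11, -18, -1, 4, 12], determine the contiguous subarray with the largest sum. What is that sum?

Using Kadane's algorithm on [-17, -4, 9, -11, 8, 11, -18, -1, 4, 12]:

Scanning through the array:
Position 1 (value -4): max_ending_here = -4, max_so_far = -4
Position 2 (value 9): max_ending_here = 9, max_so_far = 9
Position 3 (value -11): max_ending_here = -2, max_so_far = 9
Position 4 (value 8): max_ending_here = 8, max_so_far = 9
Position 5 (value 11): max_ending_here = 19, max_so_far = 19
Position 6 (value -18): max_ending_here = 1, max_so_far = 19
Position 7 (value -1): max_ending_here = 0, max_so_far = 19
Position 8 (value 4): max_ending_here = 4, max_so_far = 19
Position 9 (value 12): max_ending_here = 16, max_so_far = 19

Maximum subarray: [8, 11]
Maximum sum: 19

The maximum subarray is [8, 11] with sum 19. This subarray runs from index 4 to index 5.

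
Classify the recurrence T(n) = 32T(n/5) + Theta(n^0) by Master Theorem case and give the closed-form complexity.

Master Theorem for T(n) = 32T(n/5) + O(n^0):

a = 32, b = 5, c = 0
log_b(a) = log_5(32) = 2.1534

Case 1: c = 0 < log_5(32) = 2.1534
T(n) = O(n^(log_5 32))

For T(n) = 32T(n/5) + O(n^0): log_5(32) = 2.1534. This is Case 1 of the Master Theorem (c < log_b(a), work dominated by leaves), giving O(n^(log_5 32)).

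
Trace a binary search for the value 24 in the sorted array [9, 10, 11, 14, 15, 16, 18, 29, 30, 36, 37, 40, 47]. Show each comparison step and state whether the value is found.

Binary search for 24 in [9, 10, 11, 14, 15, 16, 18, 29, 30, 36, 37, 40, 47]:

lo=0, hi=12, mid=6, arr[mid]=18 -> 18 < 24, search right half
lo=7, hi=12, mid=9, arr[mid]=36 -> 36 > 24, search left half
lo=7, hi=8, mid=7, arr[mid]=29 -> 29 > 24, search left half
lo=7 > hi=6, target 24 not found

Binary search determines that 24 is not in the array after 3 comparisons. The search space was exhausted without finding the target.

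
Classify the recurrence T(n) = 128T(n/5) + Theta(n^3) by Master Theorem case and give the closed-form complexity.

Master Theorem for T(n) = 128T(n/5) + O(n^3):

a = 128, b = 5, c = 3
log_b(a) = log_5(128) = 3.0147

Case 1: c = 3 < log_5(128) = 3.0147
T(n) = O(n^(log_5 128))

For T(n) = 128T(n/5) + O(n^3): log_5(128) = 3.0147. This is Case 1 of the Master Theorem (c < log_b(a), work dominated by leaves), giving O(n^(log_5 128)).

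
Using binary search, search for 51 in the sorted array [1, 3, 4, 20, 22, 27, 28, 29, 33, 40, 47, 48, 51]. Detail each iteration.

Binary search for 51 in [1, 3, 4, 20, 22, 27, 28, 29, 33, 40, 47, 48, 51]:

lo=0, hi=12, mid=6, arr[mid]=28 -> 28 < 51, search right half
lo=7, hi=12, mid=9, arr[mid]=40 -> 40 < 51, search right half
lo=10, hi=12, mid=11, arr[mid]=48 -> 48 < 51, search right half
lo=12, hi=12, mid=12, arr[mid]=51 -> Found target at index 12!

Binary search finds 51 at index 12 after 4 comparisons. The search repeatedly halves the search space by comparing with the middle element.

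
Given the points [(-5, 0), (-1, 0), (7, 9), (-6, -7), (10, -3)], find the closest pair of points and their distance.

Computing all pairwise distances among 5 points:

d((-5, 0), (-1, 0)) = 4.0 <-- minimum
d((-5, 0), (7, 9)) = 15.0
d((-5, 0), (-6, -7)) = 7.0711
d((-5, 0), (10, -3)) = 15.2971
d((-1, 0), (7, 9)) = 12.0416
d((-1, 0), (-6, -7)) = 8.6023
d((-1, 0), (10, -3)) = 11.4018
d((7, 9), (-6, -7)) = 20.6155
d((7, 9), (10, -3)) = 12.3693
d((-6, -7), (10, -3)) = 16.4924

Closest pair: (-5, 0) and (-1, 0) with distance 4.0

The closest pair is (-5, 0) and (-1, 0) with Euclidean distance 4.0. For 5 points, brute-force pairwise comparison is shown above. For large n, the divide-and-conquer algorithm (sort by x, recurse on halves, check the dividing strip) achieves O(n log n).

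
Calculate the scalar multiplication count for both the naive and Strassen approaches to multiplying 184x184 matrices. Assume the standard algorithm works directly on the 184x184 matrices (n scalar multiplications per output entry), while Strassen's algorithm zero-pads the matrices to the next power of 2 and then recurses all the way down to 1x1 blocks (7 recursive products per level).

Matrix multiplication for 184x184 matrices:

Strassen's algorithm requires power-of-2 dimensions. Pad 184x184 to 256x256 (next power of 2).

Standard algorithm: 184^3 = 6229504 multiplications
Strassen's algorithm: 7^(log2(256)) = 7^8 = 5764801 multiplications
Savings: 6229504 - 5764801 = 464703 multiplications

Standard: 6229504 multiplications (184^3). Strassen: 5764801 multiplications (7^8, after padding to 256x256). Strassen reduces 8 recursive multiplications to 7 at each level.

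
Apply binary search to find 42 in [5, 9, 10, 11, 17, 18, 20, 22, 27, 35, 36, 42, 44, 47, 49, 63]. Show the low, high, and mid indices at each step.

Binary search for 42 in [5, 9, 10, 11, 17, 18, 20, 22, 27, 35, 36, 42, 44, 47, 49, 63]:

lo=0, hi=15, mid=7, arr[mid]=22 -> 22 < 42, search right half
lo=8, hi=15, mid=11, arr[mid]=42 -> Found target at index 11!

Binary search finds 42 at index 11 after 2 comparisons. The search repeatedly halves the search space by comparing with the middle element.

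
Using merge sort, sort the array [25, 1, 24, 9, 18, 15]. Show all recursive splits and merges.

Merge sort trace:

Split: [25, 1, 24, 9, 18, 15] -> [25, 1, 24] and [9, 18, 15]
  Split: [25, 1, 24] -> [25] and [1, 24]
    Split: [1, 24] -> [1] and [24]
    Merge: [1] + [24] -> [1, 24]
  Merge: [25] + [1, 24] -> [1, 24, 25]
  Split: [9, 18, 15] -> [9] and [18, 15]
    Split: [18, 15] -> [18] and [15]
    Merge: [18] + [15] -> [15, 18]
  Merge: [9] + [15, 18] -> [9, 15, 18]
Merge: [1, 24, 25] + [9, 15, 18] -> [1, 9, 15, 18, 24, 25]

Final sorted array: [1, 9, 15, 18, 24, 25]

The merge sort proceeds by recursively splitting the array and merging sorted halves.
After all merges, the sorted array is [1, 9, 15, 18, 24, 25].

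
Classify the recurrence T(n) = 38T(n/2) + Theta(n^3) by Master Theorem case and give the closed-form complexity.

Master Theorem for T(n) = 38T(n/2) + O(n^3):

a = 38, b = 2, c = 3
log_b(a) = log_2(38) = 5.2479

Case 1: c = 3 < log_2(38) = 5.2479
T(n) = O(n^(log_2 38))

For T(n) = 38T(n/2) + O(n^3): log_2(38) = 5.2479. This is Case 1 of the Master Theorem (c < log_b(a), work dominated by leaves), giving O(n^(log_2 38)).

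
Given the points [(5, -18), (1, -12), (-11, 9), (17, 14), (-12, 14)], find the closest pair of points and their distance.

Computing all pairwise distances among 5 points:

d((5, -18), (1, -12)) = 7.2111
d((5, -18), (-11, 9)) = 31.3847
d((5, -18), (17, 14)) = 34.176
d((5, -18), (-12, 14)) = 36.2353
d((1, -12), (-11, 9)) = 24.1868
d((1, -12), (17, 14)) = 30.5287
d((1, -12), (-12, 14)) = 29.0689
d((-11, 9), (17, 14)) = 28.4429
d((-11, 9), (-12, 14)) = 5.099 <-- minimum
d((17, 14), (-12, 14)) = 29.0

Closest pair: (-11, 9) and (-12, 14) with distance 5.099

The closest pair is (-11, 9) and (-12, 14) with Euclidean distance 5.099. For 5 points, brute-force pairwise comparison is shown above. For large n, the divide-and-conquer algorithm (sort by x, recurse on halves, check the dividing strip) achieves O(n log n).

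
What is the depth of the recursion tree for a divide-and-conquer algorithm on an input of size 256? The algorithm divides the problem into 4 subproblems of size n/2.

For divide and conquer with division factor 2:

Problem sizes at each level:
Level 0: 256
Level 1: 128
Level 2: 64
Level 3: 32
Level 4: 16
Level 5: 8
Level 6: 4
Level 7: 2
Level 8: 1

The root is level 0 and the size-1 base case is level 8 (the tree spans levels 0 through 8, i.e. 9 levels counting the root), so the depth is the number of divisions: log_2(256) = 8

The recursion tree depth is log_2(256) = 8. At each level, the problem size is divided by 2, so it takes 8 divisions to reduce to a base case of size 1. The algorithm makes 4 recursive calls at each level.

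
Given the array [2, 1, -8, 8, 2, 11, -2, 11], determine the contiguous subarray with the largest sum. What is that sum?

Using Kadane's algorithm on [2, 1, -8, 8, 2, 11, -2, 11]:

Scanning through the array:
Position 1 (value 1): max_ending_here = 3, max_so_far = 3
Position 2 (value -8): max_ending_here = -5, max_so_far = 3
Position 3 (value 8): max_ending_here = 8, max_so_far = 8
Position 4 (value 2): max_ending_here = 10, max_so_far = 10
Position 5 (value 11): max_ending_here = 21, max_so_far = 21
Position 6 (value -2): max_ending_here = 19, max_so_far = 21
Position 7 (value 11): max_ending_here = 30, max_so_far = 30

Maximum subarray: [8, 2, 11, -2, 11]
Maximum sum: 30

The maximum subarray is [8, 2, 11, -2, 11] with sum 30. This subarray runs from index 3 to index 7.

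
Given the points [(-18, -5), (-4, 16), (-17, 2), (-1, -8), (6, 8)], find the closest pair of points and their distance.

Computing all pairwise distances among 5 points:

d((-18, -5), (-4, 16)) = 25.2389
d((-18, -5), (-17, 2)) = 7.0711 <-- minimum
d((-18, -5), (-1, -8)) = 17.2627
d((-18, -5), (6, 8)) = 27.2947
d((-4, 16), (-17, 2)) = 19.105
d((-4, 16), (-1, -8)) = 24.1868
d((-4, 16), (6, 8)) = 12.8062
d((-17, 2), (-1, -8)) = 18.868
d((-17, 2), (6, 8)) = 23.7697
d((-1, -8), (6, 8)) = 17.4642

Closest pair: (-18, -5) and (-17, 2) with distance 7.0711

The closest pair is (-18, -5) and (-17, 2) with Euclidean distance 7.0711. For 5 points, brute-force pairwise comparison is shown above. For large n, the divide-and-conquer algorithm (sort by x, recurse on halves, check the dividing strip) achieves O(n log n).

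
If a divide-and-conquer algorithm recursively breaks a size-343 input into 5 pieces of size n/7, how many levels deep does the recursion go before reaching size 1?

For divide and conquer with division factor 7:

Problem sizes at each level:
Level 0: 343
Level 1: 49
Level 2: 7
Level 3: 1

The root is level 0 and the size-1 base case is level 3 (the tree spans levels 0 through 3, i.e. 4 levels counting the root), so the depth is the number of divisions: log_7(343) = 3

The recursion tree depth is log_7(343) = 3. At each level, the problem size is divided by 7, so it takes 3 divisions to reduce to a base case of size 1. The algorithm makes 5 recursive calls at each level.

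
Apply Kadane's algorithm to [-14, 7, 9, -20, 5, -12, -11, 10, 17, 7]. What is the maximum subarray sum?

Using Kadane's algorithm on [-14, 7, 9, -20, 5, -12, -11, 10, 17, 7]:

Scanning through the array:
Position 1 (value 7): max_ending_here = 7, max_so_far = 7
Position 2 (value 9): max_ending_here = 16, max_so_far = 16
Position 3 (value -20): max_ending_here = -4, max_so_far = 16
Position 4 (value 5): max_ending_here = 5, max_so_far = 16
Position 5 (value -12): max_ending_here = -7, max_so_far = 16
Position 6 (value -11): max_ending_here = -11, max_so_far = 16
Position 7 (value 10): max_ending_here = 10, max_so_far = 16
Position 8 (value 17): max_ending_here = 27, max_so_far = 27
Position 9 (value 7): max_ending_here = 34, max_so_far = 34

Maximum subarray: [10, 17, 7]
Maximum sum: 34

The maximum subarray is [10, 17, 7] with sum 34. This subarray runs from index 7 to index 9.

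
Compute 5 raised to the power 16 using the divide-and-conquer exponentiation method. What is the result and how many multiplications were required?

Computing 5^16 by squaring (build up from 5^1; each line after the first costs one multiplication):

5^1 = 5
5^2 = (5^1)^2 = 5^2 = 25
5^4 = (5^2)^2 = 25^2 = 625
5^8 = (5^4)^2 = 625^2 = 390625
5^16 = (5^8)^2 = 390625^2 = 152587890625

Result: 152587890625
Multiplications needed: 4 (4 lines after 5^1)

5^16 = 152587890625. Using exponentiation by squaring, this requires 4 multiplications. The key idea: if the exponent is even, square the half-power; if odd, multiply by the base once.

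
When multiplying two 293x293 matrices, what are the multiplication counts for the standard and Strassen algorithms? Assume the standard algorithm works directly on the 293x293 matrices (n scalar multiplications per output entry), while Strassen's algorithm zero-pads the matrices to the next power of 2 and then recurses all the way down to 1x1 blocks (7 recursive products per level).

Matrix multiplication for 293x293 matrices:

Strassen's algorithm requires power-of-2 dimensions. Pad 293x293 to 512x512 (next power of 2).

Standard algorithm: 293^3 = 25153757 multiplications
Strassen's algorithm: 7^(log2(512)) = 7^9 = 40353607 multiplications
Difference: 25153757 - 40353607 = -15199850 (Strassen uses MORE here due to padding overhead — for small or just-over-power-of-2 n, padding can outweigh the per-level savings)

Standard: 25153757 multiplications (293^3). Strassen: 40353607 multiplications (7^9, after padding to 512x512). Strassen reduces 8 recursive multiplications to 7 at each level.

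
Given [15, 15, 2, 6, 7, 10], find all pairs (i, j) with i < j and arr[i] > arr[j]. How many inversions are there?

Finding inversions in [15, 15, 2, 6, 7, 10]:

(0, 2): arr[0]=15 > arr[2]=2
(0, 3): arr[0]=15 > arr[3]=6
(0, 4): arr[0]=15 > arr[4]=7
(0, 5): arr[0]=15 > arr[5]=10
(1, 2): arr[1]=15 > arr[2]=2
(1, 3): arr[1]=15 > arr[3]=6
(1, 4): arr[1]=15 > arr[4]=7
(1, 5): arr[1]=15 > arr[5]=10

Total inversions: 8

The array has 8 inversion(s): (0,2), (0,3), (0,4), (0,5), (1,2), (1,3), (1,4), (1,5). Each pair (i,j) satisfies i < j and arr[i] > arr[j].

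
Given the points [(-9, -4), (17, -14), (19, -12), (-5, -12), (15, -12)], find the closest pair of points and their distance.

Computing all pairwise distances among 5 points:

d((-9, -4), (17, -14)) = 27.8568
d((-9, -4), (19, -12)) = 29.1204
d((-9, -4), (-5, -12)) = 8.9443
d((-9, -4), (15, -12)) = 25.2982
d((17, -14), (19, -12)) = 2.8284 <-- minimum
d((17, -14), (-5, -12)) = 22.0907
d((17, -14), (15, -12)) = 2.8284 <-- minimum
d((19, -12), (-5, -12)) = 24.0
d((19, -12), (15, -12)) = 4.0
d((-5, -12), (15, -12)) = 20.0

Minimum distance: 2.8284 (tie among 2 pairs: (17, -14) and (19, -12); (17, -14) and (15, -12))

The minimum Euclidean distance is 2.8284. There is a tie: 2 pairs achieve this minimum — (17, -14) and (19, -12); (17, -14) and (15, -12). Any of these is a valid closest pair. For 5 points, brute-force pairwise comparison is shown above. For large n, the divide-and-conquer algorithm (sort by x, recurse on halves, check the dividing strip) achieves O(n log n).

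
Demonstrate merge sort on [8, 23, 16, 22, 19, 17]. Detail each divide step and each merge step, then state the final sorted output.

Merge sort trace:

Split: [8, 23, 16, 22, 19, 17] -> [8, 23, 16] and [22, 19, 17]
  Split: [8, 23, 16] -> [8] and [23, 16]
    Split: [23, 16] -> [23] and [16]
    Merge: [23] + [16] -> [16, 23]
  Merge: [8] + [16, 23] -> [8, 16, 23]
  Split: [22, 19, 17] -> [22] and [19, 17]
    Split: [19, 17] -> [19] and [17]
    Merge: [19] + [17] -> [17, 19]
  Merge: [22] + [17, 19] -> [17, 19, 22]
Merge: [8, 16, 23] + [17, 19, 22] -> [8, 16, 17, 19, 22, 23]

Final sorted array: [8, 16, 17, 19, 22, 23]

The merge sort proceeds by recursively splitting the array and merging sorted halves.
After all merges, the sorted array is [8, 16, 17, 19, 22, 23].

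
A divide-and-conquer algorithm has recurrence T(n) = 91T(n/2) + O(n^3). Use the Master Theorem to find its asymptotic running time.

Master Theorem for T(n) = 91T(n/2) + O(n^3):

a = 91, b = 2, c = 3
log_b(a) = log_2(91) = 6.5078

Case 1: c = 3 < log_2(91) = 6.5078
T(n) = O(n^(log_2 91))

For T(n) = 91T(n/2) + O(n^3): log_2(91) = 6.5078. This is Case 1 of the Master Theorem (c < log_b(a), work dominated by leaves), giving O(n^(log_2 91)).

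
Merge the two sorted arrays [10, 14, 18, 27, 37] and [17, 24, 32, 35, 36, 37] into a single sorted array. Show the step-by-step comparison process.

Merging process:

Compare 10 vs 17: take 10 from left. Merged: [10]
Compare 14 vs 17: take 14 from left. Merged: [10, 14]
Compare 18 vs 17: take 17 from right. Merged: [10, 14, 17]
Compare 18 vs 24: take 18 from left. Merged: [10, 14, 17, 18]
Compare 27 vs 24: take 24 from right. Merged: [10, 14, 17, 18, 24]
Compare 27 vs 32: take 27 from left. Merged: [10, 14, 17, 18, 24, 27]
Compare 37 vs 32: take 32 from right. Merged: [10, 14, 17, 18, 24, 27, 32]
Compare 37 vs 35: take 35 from right. Merged: [10, 14, 17, 18, 24, 27, 32, 35]
Compare 37 vs 36: take 36 from right. Merged: [10, 14, 17, 18, 24, 27, 32, 35, 36]
Compare 37 vs 37: take 37 from left. Merged: [10, 14, 17, 18, 24, 27, 32, 35, 36, 37]
Append remaining from right: [37]. Merged: [10, 14, 17, 18, 24, 27, 32, 35, 36, 37, 37]

Final merged array: [10, 14, 17, 18, 24, 27, 32, 35, 36, 37, 37]
Total comparisons: 10

The merged array is [10, 14, 17, 18, 24, 27, 32, 35, 36, 37, 37], requiring 10 comparisons. The merge step runs in O(n) time where n is the total number of elements.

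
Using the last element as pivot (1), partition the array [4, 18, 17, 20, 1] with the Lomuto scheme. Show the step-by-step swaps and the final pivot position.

Lomuto partition with pivot = 1:

Initial array: [4, 18, 17, 20, 1]

arr[0]=4 > 1: no swap
arr[1]=18 > 1: no swap
arr[2]=17 > 1: no swap
arr[3]=20 > 1: no swap

Place pivot at position 0: [1, 18, 17, 20, 4]
Pivot position: 0

After partitioning with pivot 1, the array becomes [1, 18, 17, 20, 4]. The pivot is placed at index 0. All elements to the left of the pivot are <= 1, and all elements to the right are > 1.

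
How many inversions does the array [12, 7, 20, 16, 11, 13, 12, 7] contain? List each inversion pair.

Finding inversions in [12, 7, 20, 16, 11, 13, 12, 7]:

(0, 1): arr[0]=12 > arr[1]=7
(0, 4): arr[0]=12 > arr[4]=11
(0, 7): arr[0]=12 > arr[7]=7
(2, 3): arr[2]=20 > arr[3]=16
(2, 4): arr[2]=20 > arr[4]=11
(2, 5): arr[2]=20 > arr[5]=13
(2, 6): arr[2]=20 > arr[6]=12
(2, 7): arr[2]=20 > arr[7]=7
(3, 4): arr[3]=16 > arr[4]=11
(3, 5): arr[3]=16 > arr[5]=13
(3, 6): arr[3]=16 > arr[6]=12
(3, 7): arr[3]=16 > arr[7]=7
(4, 7): arr[4]=11 > arr[7]=7
(5, 6): arr[5]=13 > arr[6]=12
(5, 7): arr[5]=13 > arr[7]=7
(6, 7): arr[6]=12 > arr[7]=7

Total inversions: 16

The array has 16 inversion(s): (0,1), (0,4), (0,7), (2,3), (2,4), (2,5), (2,6), (2,7), (3,4), (3,5), (3,6), (3,7), (4,7), (5,6), (5,7), (6,7). Each pair (i,j) satisfies i < j and arr[i] > arr[j].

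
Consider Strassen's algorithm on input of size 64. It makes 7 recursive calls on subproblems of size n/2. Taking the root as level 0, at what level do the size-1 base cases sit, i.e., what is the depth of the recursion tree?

For divide and conquer with division factor 2:

Problem sizes at each level:
Level 0: 64
Level 1: 32
Level 2: 16
Level 3: 8
Level 4: 4
Level 5: 2
Level 6: 1

The root is level 0 and the size-1 base case is level 6 (the tree spans levels 0 through 6, i.e. 7 levels counting the root), so the depth is the number of divisions: log_2(64) = 6

The recursion tree depth is log_2(64) = 6. At each level, the problem size is divided by 2, so it takes 6 divisions to reduce to a base case of size 1. The algorithm makes 7 recursive calls at each level.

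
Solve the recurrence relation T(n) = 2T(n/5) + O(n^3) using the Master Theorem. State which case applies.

Master Theorem for T(n) = 2T(n/5) + O(n^3):

a = 2, b = 5, c = 3
log_b(a) = log_5(2) = 0.4307

Case 3: c = 3 > log_5(2) = 0.4307
T(n) = O(n^3) = O(n^3)

For T(n) = 2T(n/5) + O(n^3): log_5(2) = 0.4307. This is Case 3 of the Master Theorem (c > log_b(a), work dominated by root), giving O(n^3).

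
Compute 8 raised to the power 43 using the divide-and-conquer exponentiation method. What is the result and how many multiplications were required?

Computing 8^43 by squaring (build up from 8^1; each line after the first costs one multiplication):

8^1 = 8
8^2 = (8^1)^2 = 8^2 = 64
8^4 = (8^2)^2 = 64^2 = 4096
8^5 = 8 * 8^4 = 8 * 4096 = 32768
8^10 = (8^5)^2 = 32768^2 = 1073741824
8^20 = (8^10)^2 = 1073741824^2 = 1152921504606846976
8^21 = 8 * 8^20 = 8 * 1152921504606846976 = 9223372036854775808
8^42 = (8^21)^2 = 9223372036854775808^2 = 85070591730234615865843651857942052864
8^43 = 8 * 8^42 = 8 * 85070591730234615865843651857942052864 = 680564733841876926926749214863536422912

Result: 680564733841876926926749214863536422912
Multiplications needed: 8 (8 lines after 8^1)

8^43 = 680564733841876926926749214863536422912. Using exponentiation by squaring, this requires 8 multiplications. The key idea: if the exponent is even, square the half-power; if odd, multiply by the base once.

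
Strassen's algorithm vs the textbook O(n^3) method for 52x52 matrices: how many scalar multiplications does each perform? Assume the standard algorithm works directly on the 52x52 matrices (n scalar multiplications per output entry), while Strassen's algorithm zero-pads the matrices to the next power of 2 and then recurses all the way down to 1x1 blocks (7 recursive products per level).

Matrix multiplication for 52x52 matrices:

Strassen's algorithm requires power-of-2 dimensions. Pad 52x52 to 64x64 (next power of 2).

Standard algorithm: 52^3 = 140608 multiplications
Strassen's algorithm: 7^(log2(64)) = 7^6 = 117649 multiplications
Savings: 140608 - 117649 = 22959 multiplications

Standard: 140608 multiplications (52^3). Strassen: 117649 multiplications (7^6, after padding to 64x64). Strassen reduces 8 recursive multiplications to 7 at each level.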